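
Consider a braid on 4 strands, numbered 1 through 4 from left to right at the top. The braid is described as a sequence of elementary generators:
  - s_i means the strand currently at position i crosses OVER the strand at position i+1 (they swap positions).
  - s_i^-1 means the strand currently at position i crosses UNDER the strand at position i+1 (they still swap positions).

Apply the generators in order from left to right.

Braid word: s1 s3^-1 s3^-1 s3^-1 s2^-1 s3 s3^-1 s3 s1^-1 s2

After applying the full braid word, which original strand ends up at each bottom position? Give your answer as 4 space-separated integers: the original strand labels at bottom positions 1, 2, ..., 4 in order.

Answer: 4 3 2 1

Derivation:
Gen 1 (s1): strand 1 crosses over strand 2. Perm now: [2 1 3 4]
Gen 2 (s3^-1): strand 3 crosses under strand 4. Perm now: [2 1 4 3]
Gen 3 (s3^-1): strand 4 crosses under strand 3. Perm now: [2 1 3 4]
Gen 4 (s3^-1): strand 3 crosses under strand 4. Perm now: [2 1 4 3]
Gen 5 (s2^-1): strand 1 crosses under strand 4. Perm now: [2 4 1 3]
Gen 6 (s3): strand 1 crosses over strand 3. Perm now: [2 4 3 1]
Gen 7 (s3^-1): strand 3 crosses under strand 1. Perm now: [2 4 1 3]
Gen 8 (s3): strand 1 crosses over strand 3. Perm now: [2 4 3 1]
Gen 9 (s1^-1): strand 2 crosses under strand 4. Perm now: [4 2 3 1]
Gen 10 (s2): strand 2 crosses over strand 3. Perm now: [4 3 2 1]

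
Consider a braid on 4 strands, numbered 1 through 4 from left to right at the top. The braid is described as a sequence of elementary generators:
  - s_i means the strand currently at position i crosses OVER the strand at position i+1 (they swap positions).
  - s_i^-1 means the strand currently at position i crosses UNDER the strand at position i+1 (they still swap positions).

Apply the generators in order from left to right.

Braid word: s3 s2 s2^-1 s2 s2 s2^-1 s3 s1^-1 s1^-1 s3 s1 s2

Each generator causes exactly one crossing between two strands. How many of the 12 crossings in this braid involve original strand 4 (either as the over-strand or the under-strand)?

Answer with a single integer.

Gen 1: crossing 3x4. Involves strand 4? yes. Count so far: 1
Gen 2: crossing 2x4. Involves strand 4? yes. Count so far: 2
Gen 3: crossing 4x2. Involves strand 4? yes. Count so far: 3
Gen 4: crossing 2x4. Involves strand 4? yes. Count so far: 4
Gen 5: crossing 4x2. Involves strand 4? yes. Count so far: 5
Gen 6: crossing 2x4. Involves strand 4? yes. Count so far: 6
Gen 7: crossing 2x3. Involves strand 4? no. Count so far: 6
Gen 8: crossing 1x4. Involves strand 4? yes. Count so far: 7
Gen 9: crossing 4x1. Involves strand 4? yes. Count so far: 8
Gen 10: crossing 3x2. Involves strand 4? no. Count so far: 8
Gen 11: crossing 1x4. Involves strand 4? yes. Count so far: 9
Gen 12: crossing 1x2. Involves strand 4? no. Count so far: 9

Answer: 9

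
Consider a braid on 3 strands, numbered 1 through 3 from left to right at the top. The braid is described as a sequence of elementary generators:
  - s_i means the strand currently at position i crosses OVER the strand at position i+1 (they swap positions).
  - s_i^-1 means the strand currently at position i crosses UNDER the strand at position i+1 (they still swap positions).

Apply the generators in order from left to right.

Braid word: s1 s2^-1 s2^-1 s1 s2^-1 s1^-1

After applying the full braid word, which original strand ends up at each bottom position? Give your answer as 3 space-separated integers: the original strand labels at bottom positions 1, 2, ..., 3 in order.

Gen 1 (s1): strand 1 crosses over strand 2. Perm now: [2 1 3]
Gen 2 (s2^-1): strand 1 crosses under strand 3. Perm now: [2 3 1]
Gen 3 (s2^-1): strand 3 crosses under strand 1. Perm now: [2 1 3]
Gen 4 (s1): strand 2 crosses over strand 1. Perm now: [1 2 3]
Gen 5 (s2^-1): strand 2 crosses under strand 3. Perm now: [1 3 2]
Gen 6 (s1^-1): strand 1 crosses under strand 3. Perm now: [3 1 2]

Answer: 3 1 2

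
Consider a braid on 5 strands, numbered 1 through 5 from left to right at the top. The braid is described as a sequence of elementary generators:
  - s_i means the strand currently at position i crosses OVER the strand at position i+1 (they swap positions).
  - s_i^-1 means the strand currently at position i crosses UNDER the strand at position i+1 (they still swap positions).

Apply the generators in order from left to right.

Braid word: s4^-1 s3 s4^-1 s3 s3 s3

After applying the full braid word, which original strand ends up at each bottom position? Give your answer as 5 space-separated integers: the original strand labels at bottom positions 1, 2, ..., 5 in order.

Gen 1 (s4^-1): strand 4 crosses under strand 5. Perm now: [1 2 3 5 4]
Gen 2 (s3): strand 3 crosses over strand 5. Perm now: [1 2 5 3 4]
Gen 3 (s4^-1): strand 3 crosses under strand 4. Perm now: [1 2 5 4 3]
Gen 4 (s3): strand 5 crosses over strand 4. Perm now: [1 2 4 5 3]
Gen 5 (s3): strand 4 crosses over strand 5. Perm now: [1 2 5 4 3]
Gen 6 (s3): strand 5 crosses over strand 4. Perm now: [1 2 4 5 3]

Answer: 1 2 4 5 3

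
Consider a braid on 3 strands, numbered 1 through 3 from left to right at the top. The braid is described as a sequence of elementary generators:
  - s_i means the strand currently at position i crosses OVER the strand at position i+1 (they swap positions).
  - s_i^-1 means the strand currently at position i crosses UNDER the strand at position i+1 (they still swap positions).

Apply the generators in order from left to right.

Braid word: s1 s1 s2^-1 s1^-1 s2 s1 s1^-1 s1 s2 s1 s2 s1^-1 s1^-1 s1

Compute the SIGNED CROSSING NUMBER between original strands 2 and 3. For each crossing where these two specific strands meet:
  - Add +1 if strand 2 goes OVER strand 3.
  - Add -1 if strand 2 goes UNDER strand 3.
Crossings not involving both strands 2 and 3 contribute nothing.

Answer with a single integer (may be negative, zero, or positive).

Gen 1: crossing 1x2. Both 2&3? no. Sum: 0
Gen 2: crossing 2x1. Both 2&3? no. Sum: 0
Gen 3: 2 under 3. Both 2&3? yes. Contrib: -1. Sum: -1
Gen 4: crossing 1x3. Both 2&3? no. Sum: -1
Gen 5: crossing 1x2. Both 2&3? no. Sum: -1
Gen 6: 3 over 2. Both 2&3? yes. Contrib: -1. Sum: -2
Gen 7: 2 under 3. Both 2&3? yes. Contrib: -1. Sum: -3
Gen 8: 3 over 2. Both 2&3? yes. Contrib: -1. Sum: -4
Gen 9: crossing 3x1. Both 2&3? no. Sum: -4
Gen 10: crossing 2x1. Both 2&3? no. Sum: -4
Gen 11: 2 over 3. Both 2&3? yes. Contrib: +1. Sum: -3
Gen 12: crossing 1x3. Both 2&3? no. Sum: -3
Gen 13: crossing 3x1. Both 2&3? no. Sum: -3
Gen 14: crossing 1x3. Both 2&3? no. Sum: -3

Answer: -3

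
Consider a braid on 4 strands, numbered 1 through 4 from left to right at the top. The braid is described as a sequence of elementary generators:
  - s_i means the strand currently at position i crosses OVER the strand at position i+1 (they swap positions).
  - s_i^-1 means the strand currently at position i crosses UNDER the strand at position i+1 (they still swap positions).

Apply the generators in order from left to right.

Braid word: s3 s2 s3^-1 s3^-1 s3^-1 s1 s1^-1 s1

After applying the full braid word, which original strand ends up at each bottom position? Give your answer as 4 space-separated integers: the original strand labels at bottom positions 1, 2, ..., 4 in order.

Answer: 4 1 3 2

Derivation:
Gen 1 (s3): strand 3 crosses over strand 4. Perm now: [1 2 4 3]
Gen 2 (s2): strand 2 crosses over strand 4. Perm now: [1 4 2 3]
Gen 3 (s3^-1): strand 2 crosses under strand 3. Perm now: [1 4 3 2]
Gen 4 (s3^-1): strand 3 crosses under strand 2. Perm now: [1 4 2 3]
Gen 5 (s3^-1): strand 2 crosses under strand 3. Perm now: [1 4 3 2]
Gen 6 (s1): strand 1 crosses over strand 4. Perm now: [4 1 3 2]
Gen 7 (s1^-1): strand 4 crosses under strand 1. Perm now: [1 4 3 2]
Gen 8 (s1): strand 1 crosses over strand 4. Perm now: [4 1 3 2]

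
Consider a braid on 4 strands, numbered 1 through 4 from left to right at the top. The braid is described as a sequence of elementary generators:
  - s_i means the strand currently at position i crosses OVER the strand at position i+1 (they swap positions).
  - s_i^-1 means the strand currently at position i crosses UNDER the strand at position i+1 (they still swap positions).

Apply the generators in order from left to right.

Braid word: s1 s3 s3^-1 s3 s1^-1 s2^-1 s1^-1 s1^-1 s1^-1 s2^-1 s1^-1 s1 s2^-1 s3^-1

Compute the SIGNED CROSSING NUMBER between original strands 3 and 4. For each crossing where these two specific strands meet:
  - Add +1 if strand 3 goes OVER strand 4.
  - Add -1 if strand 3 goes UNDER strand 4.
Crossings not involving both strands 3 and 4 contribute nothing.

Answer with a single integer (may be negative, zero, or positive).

Gen 1: crossing 1x2. Both 3&4? no. Sum: 0
Gen 2: 3 over 4. Both 3&4? yes. Contrib: +1. Sum: 1
Gen 3: 4 under 3. Both 3&4? yes. Contrib: +1. Sum: 2
Gen 4: 3 over 4. Both 3&4? yes. Contrib: +1. Sum: 3
Gen 5: crossing 2x1. Both 3&4? no. Sum: 3
Gen 6: crossing 2x4. Both 3&4? no. Sum: 3
Gen 7: crossing 1x4. Both 3&4? no. Sum: 3
Gen 8: crossing 4x1. Both 3&4? no. Sum: 3
Gen 9: crossing 1x4. Both 3&4? no. Sum: 3
Gen 10: crossing 1x2. Both 3&4? no. Sum: 3
Gen 11: crossing 4x2. Both 3&4? no. Sum: 3
Gen 12: crossing 2x4. Both 3&4? no. Sum: 3
Gen 13: crossing 2x1. Both 3&4? no. Sum: 3
Gen 14: crossing 2x3. Both 3&4? no. Sum: 3

Answer: 3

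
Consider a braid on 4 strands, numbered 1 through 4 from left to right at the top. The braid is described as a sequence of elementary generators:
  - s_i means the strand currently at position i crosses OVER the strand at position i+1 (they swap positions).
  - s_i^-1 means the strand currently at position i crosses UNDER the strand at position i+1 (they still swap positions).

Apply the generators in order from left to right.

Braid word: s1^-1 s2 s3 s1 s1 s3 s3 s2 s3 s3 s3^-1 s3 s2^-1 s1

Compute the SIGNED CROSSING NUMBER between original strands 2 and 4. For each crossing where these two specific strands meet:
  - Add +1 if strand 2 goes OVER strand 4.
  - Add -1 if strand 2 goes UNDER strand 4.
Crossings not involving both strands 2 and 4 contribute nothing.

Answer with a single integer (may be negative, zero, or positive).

Answer: 0

Derivation:
Gen 1: crossing 1x2. Both 2&4? no. Sum: 0
Gen 2: crossing 1x3. Both 2&4? no. Sum: 0
Gen 3: crossing 1x4. Both 2&4? no. Sum: 0
Gen 4: crossing 2x3. Both 2&4? no. Sum: 0
Gen 5: crossing 3x2. Both 2&4? no. Sum: 0
Gen 6: crossing 4x1. Both 2&4? no. Sum: 0
Gen 7: crossing 1x4. Both 2&4? no. Sum: 0
Gen 8: crossing 3x4. Both 2&4? no. Sum: 0
Gen 9: crossing 3x1. Both 2&4? no. Sum: 0
Gen 10: crossing 1x3. Both 2&4? no. Sum: 0
Gen 11: crossing 3x1. Both 2&4? no. Sum: 0
Gen 12: crossing 1x3. Both 2&4? no. Sum: 0
Gen 13: crossing 4x3. Both 2&4? no. Sum: 0
Gen 14: crossing 2x3. Both 2&4? no. Sum: 0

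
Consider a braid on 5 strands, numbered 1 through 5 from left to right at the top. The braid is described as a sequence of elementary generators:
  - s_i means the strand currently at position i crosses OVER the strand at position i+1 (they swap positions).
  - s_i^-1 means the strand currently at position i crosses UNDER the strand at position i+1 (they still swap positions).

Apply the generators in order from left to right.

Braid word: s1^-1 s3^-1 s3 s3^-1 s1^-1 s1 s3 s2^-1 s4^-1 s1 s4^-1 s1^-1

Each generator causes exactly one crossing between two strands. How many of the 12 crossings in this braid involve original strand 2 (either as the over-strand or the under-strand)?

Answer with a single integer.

Gen 1: crossing 1x2. Involves strand 2? yes. Count so far: 1
Gen 2: crossing 3x4. Involves strand 2? no. Count so far: 1
Gen 3: crossing 4x3. Involves strand 2? no. Count so far: 1
Gen 4: crossing 3x4. Involves strand 2? no. Count so far: 1
Gen 5: crossing 2x1. Involves strand 2? yes. Count so far: 2
Gen 6: crossing 1x2. Involves strand 2? yes. Count so far: 3
Gen 7: crossing 4x3. Involves strand 2? no. Count so far: 3
Gen 8: crossing 1x3. Involves strand 2? no. Count so far: 3
Gen 9: crossing 4x5. Involves strand 2? no. Count so far: 3
Gen 10: crossing 2x3. Involves strand 2? yes. Count so far: 4
Gen 11: crossing 5x4. Involves strand 2? no. Count so far: 4
Gen 12: crossing 3x2. Involves strand 2? yes. Count so far: 5

Answer: 5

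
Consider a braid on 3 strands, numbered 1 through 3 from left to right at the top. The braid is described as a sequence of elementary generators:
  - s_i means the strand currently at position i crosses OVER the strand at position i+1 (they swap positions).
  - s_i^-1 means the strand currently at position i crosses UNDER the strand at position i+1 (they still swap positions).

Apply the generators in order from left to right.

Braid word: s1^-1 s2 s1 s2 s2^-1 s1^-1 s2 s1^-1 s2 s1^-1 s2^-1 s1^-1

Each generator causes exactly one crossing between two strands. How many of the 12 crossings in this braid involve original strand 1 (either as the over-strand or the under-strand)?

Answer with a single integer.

Gen 1: crossing 1x2. Involves strand 1? yes. Count so far: 1
Gen 2: crossing 1x3. Involves strand 1? yes. Count so far: 2
Gen 3: crossing 2x3. Involves strand 1? no. Count so far: 2
Gen 4: crossing 2x1. Involves strand 1? yes. Count so far: 3
Gen 5: crossing 1x2. Involves strand 1? yes. Count so far: 4
Gen 6: crossing 3x2. Involves strand 1? no. Count so far: 4
Gen 7: crossing 3x1. Involves strand 1? yes. Count so far: 5
Gen 8: crossing 2x1. Involves strand 1? yes. Count so far: 6
Gen 9: crossing 2x3. Involves strand 1? no. Count so far: 6
Gen 10: crossing 1x3. Involves strand 1? yes. Count so far: 7
Gen 11: crossing 1x2. Involves strand 1? yes. Count so far: 8
Gen 12: crossing 3x2. Involves strand 1? no. Count so far: 8

Answer: 8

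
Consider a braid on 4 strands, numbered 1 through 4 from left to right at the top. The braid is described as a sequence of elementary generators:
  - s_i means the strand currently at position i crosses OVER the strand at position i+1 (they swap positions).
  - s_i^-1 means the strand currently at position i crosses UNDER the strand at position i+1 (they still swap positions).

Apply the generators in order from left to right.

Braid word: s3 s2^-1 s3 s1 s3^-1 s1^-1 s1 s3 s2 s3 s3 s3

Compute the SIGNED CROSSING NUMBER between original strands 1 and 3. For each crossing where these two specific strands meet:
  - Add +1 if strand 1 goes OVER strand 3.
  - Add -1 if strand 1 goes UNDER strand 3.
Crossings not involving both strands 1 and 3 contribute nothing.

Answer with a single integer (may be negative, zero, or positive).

Gen 1: crossing 3x4. Both 1&3? no. Sum: 0
Gen 2: crossing 2x4. Both 1&3? no. Sum: 0
Gen 3: crossing 2x3. Both 1&3? no. Sum: 0
Gen 4: crossing 1x4. Both 1&3? no. Sum: 0
Gen 5: crossing 3x2. Both 1&3? no. Sum: 0
Gen 6: crossing 4x1. Both 1&3? no. Sum: 0
Gen 7: crossing 1x4. Both 1&3? no. Sum: 0
Gen 8: crossing 2x3. Both 1&3? no. Sum: 0
Gen 9: 1 over 3. Both 1&3? yes. Contrib: +1. Sum: 1
Gen 10: crossing 1x2. Both 1&3? no. Sum: 1
Gen 11: crossing 2x1. Both 1&3? no. Sum: 1
Gen 12: crossing 1x2. Both 1&3? no. Sum: 1

Answer: 1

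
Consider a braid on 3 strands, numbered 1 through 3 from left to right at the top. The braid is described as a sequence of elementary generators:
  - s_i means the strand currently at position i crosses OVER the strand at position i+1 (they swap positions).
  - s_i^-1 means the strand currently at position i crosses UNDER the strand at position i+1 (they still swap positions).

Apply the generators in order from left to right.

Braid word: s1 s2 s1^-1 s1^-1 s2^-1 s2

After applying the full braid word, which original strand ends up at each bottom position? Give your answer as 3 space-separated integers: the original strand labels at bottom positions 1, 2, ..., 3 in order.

Answer: 2 3 1

Derivation:
Gen 1 (s1): strand 1 crosses over strand 2. Perm now: [2 1 3]
Gen 2 (s2): strand 1 crosses over strand 3. Perm now: [2 3 1]
Gen 3 (s1^-1): strand 2 crosses under strand 3. Perm now: [3 2 1]
Gen 4 (s1^-1): strand 3 crosses under strand 2. Perm now: [2 3 1]
Gen 5 (s2^-1): strand 3 crosses under strand 1. Perm now: [2 1 3]
Gen 6 (s2): strand 1 crosses over strand 3. Perm now: [2 3 1]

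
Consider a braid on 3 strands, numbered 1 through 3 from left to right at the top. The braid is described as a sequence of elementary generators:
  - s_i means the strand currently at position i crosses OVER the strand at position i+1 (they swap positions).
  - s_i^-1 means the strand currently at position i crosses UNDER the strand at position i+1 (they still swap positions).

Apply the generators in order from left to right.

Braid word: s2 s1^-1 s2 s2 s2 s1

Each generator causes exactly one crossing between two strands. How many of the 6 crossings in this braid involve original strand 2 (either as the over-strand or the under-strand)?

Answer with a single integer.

Answer: 5

Derivation:
Gen 1: crossing 2x3. Involves strand 2? yes. Count so far: 1
Gen 2: crossing 1x3. Involves strand 2? no. Count so far: 1
Gen 3: crossing 1x2. Involves strand 2? yes. Count so far: 2
Gen 4: crossing 2x1. Involves strand 2? yes. Count so far: 3
Gen 5: crossing 1x2. Involves strand 2? yes. Count so far: 4
Gen 6: crossing 3x2. Involves strand 2? yes. Count so far: 5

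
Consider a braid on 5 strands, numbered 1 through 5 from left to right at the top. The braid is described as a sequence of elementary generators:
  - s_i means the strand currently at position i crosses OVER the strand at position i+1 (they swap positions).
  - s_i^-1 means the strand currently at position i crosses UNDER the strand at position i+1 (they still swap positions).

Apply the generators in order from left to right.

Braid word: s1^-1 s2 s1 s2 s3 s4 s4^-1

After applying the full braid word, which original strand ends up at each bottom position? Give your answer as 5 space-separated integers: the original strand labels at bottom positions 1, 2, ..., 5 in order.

Answer: 3 1 4 2 5

Derivation:
Gen 1 (s1^-1): strand 1 crosses under strand 2. Perm now: [2 1 3 4 5]
Gen 2 (s2): strand 1 crosses over strand 3. Perm now: [2 3 1 4 5]
Gen 3 (s1): strand 2 crosses over strand 3. Perm now: [3 2 1 4 5]
Gen 4 (s2): strand 2 crosses over strand 1. Perm now: [3 1 2 4 5]
Gen 5 (s3): strand 2 crosses over strand 4. Perm now: [3 1 4 2 5]
Gen 6 (s4): strand 2 crosses over strand 5. Perm now: [3 1 4 5 2]
Gen 7 (s4^-1): strand 5 crosses under strand 2. Perm now: [3 1 4 2 5]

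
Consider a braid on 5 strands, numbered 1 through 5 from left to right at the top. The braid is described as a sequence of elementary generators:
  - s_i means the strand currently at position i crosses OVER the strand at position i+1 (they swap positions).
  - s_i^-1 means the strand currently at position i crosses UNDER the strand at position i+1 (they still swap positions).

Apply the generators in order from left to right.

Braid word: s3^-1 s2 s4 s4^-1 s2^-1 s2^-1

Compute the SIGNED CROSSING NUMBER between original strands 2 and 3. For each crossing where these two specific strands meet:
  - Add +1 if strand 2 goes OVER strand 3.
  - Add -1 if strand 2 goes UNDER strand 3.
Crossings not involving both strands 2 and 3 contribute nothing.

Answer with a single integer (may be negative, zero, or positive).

Answer: 0

Derivation:
Gen 1: crossing 3x4. Both 2&3? no. Sum: 0
Gen 2: crossing 2x4. Both 2&3? no. Sum: 0
Gen 3: crossing 3x5. Both 2&3? no. Sum: 0
Gen 4: crossing 5x3. Both 2&3? no. Sum: 0
Gen 5: crossing 4x2. Both 2&3? no. Sum: 0
Gen 6: crossing 2x4. Both 2&3? no. Sum: 0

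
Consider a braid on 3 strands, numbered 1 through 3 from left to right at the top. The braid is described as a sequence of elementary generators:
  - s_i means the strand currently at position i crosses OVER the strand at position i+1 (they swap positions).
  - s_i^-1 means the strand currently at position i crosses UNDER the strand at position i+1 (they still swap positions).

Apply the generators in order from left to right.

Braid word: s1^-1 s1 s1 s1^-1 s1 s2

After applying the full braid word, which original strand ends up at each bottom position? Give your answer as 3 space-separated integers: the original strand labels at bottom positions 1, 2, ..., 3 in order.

Answer: 2 3 1

Derivation:
Gen 1 (s1^-1): strand 1 crosses under strand 2. Perm now: [2 1 3]
Gen 2 (s1): strand 2 crosses over strand 1. Perm now: [1 2 3]
Gen 3 (s1): strand 1 crosses over strand 2. Perm now: [2 1 3]
Gen 4 (s1^-1): strand 2 crosses under strand 1. Perm now: [1 2 3]
Gen 5 (s1): strand 1 crosses over strand 2. Perm now: [2 1 3]
Gen 6 (s2): strand 1 crosses over strand 3. Perm now: [2 3 1]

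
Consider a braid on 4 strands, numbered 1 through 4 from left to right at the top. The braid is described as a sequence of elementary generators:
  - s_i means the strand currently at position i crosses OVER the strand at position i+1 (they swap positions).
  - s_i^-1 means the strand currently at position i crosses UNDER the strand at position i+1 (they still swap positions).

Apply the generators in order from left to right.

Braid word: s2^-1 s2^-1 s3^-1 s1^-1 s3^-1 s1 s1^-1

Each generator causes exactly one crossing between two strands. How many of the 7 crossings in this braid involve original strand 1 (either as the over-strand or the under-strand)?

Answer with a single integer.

Answer: 3

Derivation:
Gen 1: crossing 2x3. Involves strand 1? no. Count so far: 0
Gen 2: crossing 3x2. Involves strand 1? no. Count so far: 0
Gen 3: crossing 3x4. Involves strand 1? no. Count so far: 0
Gen 4: crossing 1x2. Involves strand 1? yes. Count so far: 1
Gen 5: crossing 4x3. Involves strand 1? no. Count so far: 1
Gen 6: crossing 2x1. Involves strand 1? yes. Count so far: 2
Gen 7: crossing 1x2. Involves strand 1? yes. Count so far: 3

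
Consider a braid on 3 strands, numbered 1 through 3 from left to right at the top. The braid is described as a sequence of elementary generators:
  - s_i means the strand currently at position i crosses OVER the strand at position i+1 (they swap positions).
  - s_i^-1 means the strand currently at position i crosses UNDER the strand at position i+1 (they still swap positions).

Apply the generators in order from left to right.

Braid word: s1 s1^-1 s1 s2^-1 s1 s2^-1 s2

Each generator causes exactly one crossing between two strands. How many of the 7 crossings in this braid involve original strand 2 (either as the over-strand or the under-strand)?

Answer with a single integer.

Answer: 6

Derivation:
Gen 1: crossing 1x2. Involves strand 2? yes. Count so far: 1
Gen 2: crossing 2x1. Involves strand 2? yes. Count so far: 2
Gen 3: crossing 1x2. Involves strand 2? yes. Count so far: 3
Gen 4: crossing 1x3. Involves strand 2? no. Count so far: 3
Gen 5: crossing 2x3. Involves strand 2? yes. Count so far: 4
Gen 6: crossing 2x1. Involves strand 2? yes. Count so far: 5
Gen 7: crossing 1x2. Involves strand 2? yes. Count so far: 6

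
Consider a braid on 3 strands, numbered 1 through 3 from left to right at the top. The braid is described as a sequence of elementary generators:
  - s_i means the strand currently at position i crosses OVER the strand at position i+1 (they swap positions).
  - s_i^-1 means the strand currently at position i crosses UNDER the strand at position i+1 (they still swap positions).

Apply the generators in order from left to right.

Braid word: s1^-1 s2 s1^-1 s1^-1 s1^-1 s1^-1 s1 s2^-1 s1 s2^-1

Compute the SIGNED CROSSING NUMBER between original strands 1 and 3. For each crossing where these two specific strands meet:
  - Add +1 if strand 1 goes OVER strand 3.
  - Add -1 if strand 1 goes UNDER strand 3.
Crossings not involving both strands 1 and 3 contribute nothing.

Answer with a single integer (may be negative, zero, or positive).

Answer: 0

Derivation:
Gen 1: crossing 1x2. Both 1&3? no. Sum: 0
Gen 2: 1 over 3. Both 1&3? yes. Contrib: +1. Sum: 1
Gen 3: crossing 2x3. Both 1&3? no. Sum: 1
Gen 4: crossing 3x2. Both 1&3? no. Sum: 1
Gen 5: crossing 2x3. Both 1&3? no. Sum: 1
Gen 6: crossing 3x2. Both 1&3? no. Sum: 1
Gen 7: crossing 2x3. Both 1&3? no. Sum: 1
Gen 8: crossing 2x1. Both 1&3? no. Sum: 1
Gen 9: 3 over 1. Both 1&3? yes. Contrib: -1. Sum: 0
Gen 10: crossing 3x2. Both 1&3? no. Sum: 0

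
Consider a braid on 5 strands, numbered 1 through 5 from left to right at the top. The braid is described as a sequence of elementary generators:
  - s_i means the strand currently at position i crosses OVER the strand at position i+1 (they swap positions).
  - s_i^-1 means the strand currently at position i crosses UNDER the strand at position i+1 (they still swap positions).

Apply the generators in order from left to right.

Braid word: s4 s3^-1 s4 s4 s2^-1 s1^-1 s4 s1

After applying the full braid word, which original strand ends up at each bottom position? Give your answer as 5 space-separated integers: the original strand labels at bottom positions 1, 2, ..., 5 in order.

Answer: 1 5 2 4 3

Derivation:
Gen 1 (s4): strand 4 crosses over strand 5. Perm now: [1 2 3 5 4]
Gen 2 (s3^-1): strand 3 crosses under strand 5. Perm now: [1 2 5 3 4]
Gen 3 (s4): strand 3 crosses over strand 4. Perm now: [1 2 5 4 3]
Gen 4 (s4): strand 4 crosses over strand 3. Perm now: [1 2 5 3 4]
Gen 5 (s2^-1): strand 2 crosses under strand 5. Perm now: [1 5 2 3 4]
Gen 6 (s1^-1): strand 1 crosses under strand 5. Perm now: [5 1 2 3 4]
Gen 7 (s4): strand 3 crosses over strand 4. Perm now: [5 1 2 4 3]
Gen 8 (s1): strand 5 crosses over strand 1. Perm now: [1 5 2 4 3]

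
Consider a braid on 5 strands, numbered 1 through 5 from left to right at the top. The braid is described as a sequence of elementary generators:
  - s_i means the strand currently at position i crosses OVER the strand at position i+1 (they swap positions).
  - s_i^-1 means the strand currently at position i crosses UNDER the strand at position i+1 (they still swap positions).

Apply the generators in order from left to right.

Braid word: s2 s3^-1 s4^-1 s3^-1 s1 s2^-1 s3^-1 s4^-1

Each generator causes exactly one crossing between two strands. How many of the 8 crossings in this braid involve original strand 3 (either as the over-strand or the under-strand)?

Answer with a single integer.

Gen 1: crossing 2x3. Involves strand 3? yes. Count so far: 1
Gen 2: crossing 2x4. Involves strand 3? no. Count so far: 1
Gen 3: crossing 2x5. Involves strand 3? no. Count so far: 1
Gen 4: crossing 4x5. Involves strand 3? no. Count so far: 1
Gen 5: crossing 1x3. Involves strand 3? yes. Count so far: 2
Gen 6: crossing 1x5. Involves strand 3? no. Count so far: 2
Gen 7: crossing 1x4. Involves strand 3? no. Count so far: 2
Gen 8: crossing 1x2. Involves strand 3? no. Count so far: 2

Answer: 2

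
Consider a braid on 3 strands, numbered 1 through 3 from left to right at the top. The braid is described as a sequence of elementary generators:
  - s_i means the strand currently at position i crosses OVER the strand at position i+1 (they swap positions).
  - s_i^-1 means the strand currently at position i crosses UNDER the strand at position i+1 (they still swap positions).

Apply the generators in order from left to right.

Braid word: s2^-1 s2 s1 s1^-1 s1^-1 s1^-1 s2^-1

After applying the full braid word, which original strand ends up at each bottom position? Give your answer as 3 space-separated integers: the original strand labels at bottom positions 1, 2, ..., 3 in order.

Gen 1 (s2^-1): strand 2 crosses under strand 3. Perm now: [1 3 2]
Gen 2 (s2): strand 3 crosses over strand 2. Perm now: [1 2 3]
Gen 3 (s1): strand 1 crosses over strand 2. Perm now: [2 1 3]
Gen 4 (s1^-1): strand 2 crosses under strand 1. Perm now: [1 2 3]
Gen 5 (s1^-1): strand 1 crosses under strand 2. Perm now: [2 1 3]
Gen 6 (s1^-1): strand 2 crosses under strand 1. Perm now: [1 2 3]
Gen 7 (s2^-1): strand 2 crosses under strand 3. Perm now: [1 3 2]

Answer: 1 3 2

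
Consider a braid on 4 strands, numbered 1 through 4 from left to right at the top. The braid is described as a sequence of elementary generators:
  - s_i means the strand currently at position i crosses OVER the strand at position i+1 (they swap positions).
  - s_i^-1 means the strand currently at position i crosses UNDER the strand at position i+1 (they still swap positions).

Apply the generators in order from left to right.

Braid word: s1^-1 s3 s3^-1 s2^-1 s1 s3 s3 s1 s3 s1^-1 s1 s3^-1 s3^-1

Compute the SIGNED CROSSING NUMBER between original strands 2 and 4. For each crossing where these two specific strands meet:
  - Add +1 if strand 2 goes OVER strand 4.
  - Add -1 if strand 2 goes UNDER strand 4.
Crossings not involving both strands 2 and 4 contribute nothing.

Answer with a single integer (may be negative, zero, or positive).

Answer: 0

Derivation:
Gen 1: crossing 1x2. Both 2&4? no. Sum: 0
Gen 2: crossing 3x4. Both 2&4? no. Sum: 0
Gen 3: crossing 4x3. Both 2&4? no. Sum: 0
Gen 4: crossing 1x3. Both 2&4? no. Sum: 0
Gen 5: crossing 2x3. Both 2&4? no. Sum: 0
Gen 6: crossing 1x4. Both 2&4? no. Sum: 0
Gen 7: crossing 4x1. Both 2&4? no. Sum: 0
Gen 8: crossing 3x2. Both 2&4? no. Sum: 0
Gen 9: crossing 1x4. Both 2&4? no. Sum: 0
Gen 10: crossing 2x3. Both 2&4? no. Sum: 0
Gen 11: crossing 3x2. Both 2&4? no. Sum: 0
Gen 12: crossing 4x1. Both 2&4? no. Sum: 0
Gen 13: crossing 1x4. Both 2&4? no. Sum: 0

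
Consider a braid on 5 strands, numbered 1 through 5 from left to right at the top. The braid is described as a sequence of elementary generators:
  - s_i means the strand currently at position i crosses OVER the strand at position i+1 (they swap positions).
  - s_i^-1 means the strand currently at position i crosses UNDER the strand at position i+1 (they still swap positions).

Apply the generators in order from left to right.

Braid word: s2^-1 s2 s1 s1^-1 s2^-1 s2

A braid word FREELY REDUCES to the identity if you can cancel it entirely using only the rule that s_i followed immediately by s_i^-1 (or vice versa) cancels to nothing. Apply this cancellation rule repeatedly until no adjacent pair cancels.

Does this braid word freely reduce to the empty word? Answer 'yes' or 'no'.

Answer: yes

Derivation:
Gen 1 (s2^-1): push. Stack: [s2^-1]
Gen 2 (s2): cancels prior s2^-1. Stack: []
Gen 3 (s1): push. Stack: [s1]
Gen 4 (s1^-1): cancels prior s1. Stack: []
Gen 5 (s2^-1): push. Stack: [s2^-1]
Gen 6 (s2): cancels prior s2^-1. Stack: []
Reduced word: (empty)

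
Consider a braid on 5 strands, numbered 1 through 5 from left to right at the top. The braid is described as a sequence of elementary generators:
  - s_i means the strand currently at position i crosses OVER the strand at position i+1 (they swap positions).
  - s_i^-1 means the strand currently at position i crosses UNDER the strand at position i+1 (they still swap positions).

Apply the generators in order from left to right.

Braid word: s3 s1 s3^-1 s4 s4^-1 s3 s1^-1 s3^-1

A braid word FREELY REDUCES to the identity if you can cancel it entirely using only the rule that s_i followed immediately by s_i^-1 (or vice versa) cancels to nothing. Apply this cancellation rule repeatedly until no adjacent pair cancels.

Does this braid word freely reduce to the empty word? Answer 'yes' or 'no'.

Answer: yes

Derivation:
Gen 1 (s3): push. Stack: [s3]
Gen 2 (s1): push. Stack: [s3 s1]
Gen 3 (s3^-1): push. Stack: [s3 s1 s3^-1]
Gen 4 (s4): push. Stack: [s3 s1 s3^-1 s4]
Gen 5 (s4^-1): cancels prior s4. Stack: [s3 s1 s3^-1]
Gen 6 (s3): cancels prior s3^-1. Stack: [s3 s1]
Gen 7 (s1^-1): cancels prior s1. Stack: [s3]
Gen 8 (s3^-1): cancels prior s3. Stack: []
Reduced word: (empty)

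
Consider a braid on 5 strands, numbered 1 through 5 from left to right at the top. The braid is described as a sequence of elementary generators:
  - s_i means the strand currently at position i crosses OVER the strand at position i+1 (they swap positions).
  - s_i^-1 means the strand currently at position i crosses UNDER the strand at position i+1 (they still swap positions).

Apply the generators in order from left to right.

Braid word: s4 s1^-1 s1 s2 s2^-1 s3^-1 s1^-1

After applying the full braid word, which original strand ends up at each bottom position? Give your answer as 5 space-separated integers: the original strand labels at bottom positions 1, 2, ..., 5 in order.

Gen 1 (s4): strand 4 crosses over strand 5. Perm now: [1 2 3 5 4]
Gen 2 (s1^-1): strand 1 crosses under strand 2. Perm now: [2 1 3 5 4]
Gen 3 (s1): strand 2 crosses over strand 1. Perm now: [1 2 3 5 4]
Gen 4 (s2): strand 2 crosses over strand 3. Perm now: [1 3 2 5 4]
Gen 5 (s2^-1): strand 3 crosses under strand 2. Perm now: [1 2 3 5 4]
Gen 6 (s3^-1): strand 3 crosses under strand 5. Perm now: [1 2 5 3 4]
Gen 7 (s1^-1): strand 1 crosses under strand 2. Perm now: [2 1 5 3 4]

Answer: 2 1 5 3 4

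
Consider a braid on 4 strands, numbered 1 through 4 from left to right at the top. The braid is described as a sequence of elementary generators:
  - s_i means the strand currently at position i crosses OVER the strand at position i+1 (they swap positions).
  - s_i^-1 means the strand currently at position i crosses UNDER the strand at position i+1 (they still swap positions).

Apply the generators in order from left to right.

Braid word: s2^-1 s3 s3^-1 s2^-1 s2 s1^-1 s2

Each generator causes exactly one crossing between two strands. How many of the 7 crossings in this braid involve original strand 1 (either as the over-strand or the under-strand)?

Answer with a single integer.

Answer: 2

Derivation:
Gen 1: crossing 2x3. Involves strand 1? no. Count so far: 0
Gen 2: crossing 2x4. Involves strand 1? no. Count so far: 0
Gen 3: crossing 4x2. Involves strand 1? no. Count so far: 0
Gen 4: crossing 3x2. Involves strand 1? no. Count so far: 0
Gen 5: crossing 2x3. Involves strand 1? no. Count so far: 0
Gen 6: crossing 1x3. Involves strand 1? yes. Count so far: 1
Gen 7: crossing 1x2. Involves strand 1? yes. Count so far: 2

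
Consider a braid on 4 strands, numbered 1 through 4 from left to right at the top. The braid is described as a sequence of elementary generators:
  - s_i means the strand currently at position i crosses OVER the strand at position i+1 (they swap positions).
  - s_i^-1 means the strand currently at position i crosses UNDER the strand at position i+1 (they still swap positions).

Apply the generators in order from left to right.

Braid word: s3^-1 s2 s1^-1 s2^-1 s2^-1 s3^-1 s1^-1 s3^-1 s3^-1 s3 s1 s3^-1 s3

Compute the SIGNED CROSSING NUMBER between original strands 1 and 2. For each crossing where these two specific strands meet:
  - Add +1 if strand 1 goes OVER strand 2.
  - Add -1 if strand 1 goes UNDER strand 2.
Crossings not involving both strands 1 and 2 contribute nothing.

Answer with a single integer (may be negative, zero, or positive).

Answer: 0

Derivation:
Gen 1: crossing 3x4. Both 1&2? no. Sum: 0
Gen 2: crossing 2x4. Both 1&2? no. Sum: 0
Gen 3: crossing 1x4. Both 1&2? no. Sum: 0
Gen 4: 1 under 2. Both 1&2? yes. Contrib: -1. Sum: -1
Gen 5: 2 under 1. Both 1&2? yes. Contrib: +1. Sum: 0
Gen 6: crossing 2x3. Both 1&2? no. Sum: 0
Gen 7: crossing 4x1. Both 1&2? no. Sum: 0
Gen 8: crossing 3x2. Both 1&2? no. Sum: 0
Gen 9: crossing 2x3. Both 1&2? no. Sum: 0
Gen 10: crossing 3x2. Both 1&2? no. Sum: 0
Gen 11: crossing 1x4. Both 1&2? no. Sum: 0
Gen 12: crossing 2x3. Both 1&2? no. Sum: 0
Gen 13: crossing 3x2. Both 1&2? no. Sum: 0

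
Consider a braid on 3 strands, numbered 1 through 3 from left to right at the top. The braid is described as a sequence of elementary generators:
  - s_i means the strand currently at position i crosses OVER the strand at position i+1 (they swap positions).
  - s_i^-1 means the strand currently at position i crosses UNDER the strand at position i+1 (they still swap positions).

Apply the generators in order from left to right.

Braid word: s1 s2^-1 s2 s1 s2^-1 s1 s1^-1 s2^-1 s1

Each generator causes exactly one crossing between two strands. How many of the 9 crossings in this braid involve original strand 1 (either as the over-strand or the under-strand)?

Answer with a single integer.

Gen 1: crossing 1x2. Involves strand 1? yes. Count so far: 1
Gen 2: crossing 1x3. Involves strand 1? yes. Count so far: 2
Gen 3: crossing 3x1. Involves strand 1? yes. Count so far: 3
Gen 4: crossing 2x1. Involves strand 1? yes. Count so far: 4
Gen 5: crossing 2x3. Involves strand 1? no. Count so far: 4
Gen 6: crossing 1x3. Involves strand 1? yes. Count so far: 5
Gen 7: crossing 3x1. Involves strand 1? yes. Count so far: 6
Gen 8: crossing 3x2. Involves strand 1? no. Count so far: 6
Gen 9: crossing 1x2. Involves strand 1? yes. Count so far: 7

Answer: 7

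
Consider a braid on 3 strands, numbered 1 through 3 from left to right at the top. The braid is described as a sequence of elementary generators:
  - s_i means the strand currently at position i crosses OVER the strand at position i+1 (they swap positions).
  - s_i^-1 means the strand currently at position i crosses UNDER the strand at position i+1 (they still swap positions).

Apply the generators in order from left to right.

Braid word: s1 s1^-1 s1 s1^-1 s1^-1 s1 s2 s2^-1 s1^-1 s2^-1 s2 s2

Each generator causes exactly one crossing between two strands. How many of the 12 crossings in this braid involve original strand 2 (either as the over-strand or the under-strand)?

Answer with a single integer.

Gen 1: crossing 1x2. Involves strand 2? yes. Count so far: 1
Gen 2: crossing 2x1. Involves strand 2? yes. Count so far: 2
Gen 3: crossing 1x2. Involves strand 2? yes. Count so far: 3
Gen 4: crossing 2x1. Involves strand 2? yes. Count so far: 4
Gen 5: crossing 1x2. Involves strand 2? yes. Count so far: 5
Gen 6: crossing 2x1. Involves strand 2? yes. Count so far: 6
Gen 7: crossing 2x3. Involves strand 2? yes. Count so far: 7
Gen 8: crossing 3x2. Involves strand 2? yes. Count so far: 8
Gen 9: crossing 1x2. Involves strand 2? yes. Count so far: 9
Gen 10: crossing 1x3. Involves strand 2? no. Count so far: 9
Gen 11: crossing 3x1. Involves strand 2? no. Count so far: 9
Gen 12: crossing 1x3. Involves strand 2? no. Count so far: 9

Answer: 9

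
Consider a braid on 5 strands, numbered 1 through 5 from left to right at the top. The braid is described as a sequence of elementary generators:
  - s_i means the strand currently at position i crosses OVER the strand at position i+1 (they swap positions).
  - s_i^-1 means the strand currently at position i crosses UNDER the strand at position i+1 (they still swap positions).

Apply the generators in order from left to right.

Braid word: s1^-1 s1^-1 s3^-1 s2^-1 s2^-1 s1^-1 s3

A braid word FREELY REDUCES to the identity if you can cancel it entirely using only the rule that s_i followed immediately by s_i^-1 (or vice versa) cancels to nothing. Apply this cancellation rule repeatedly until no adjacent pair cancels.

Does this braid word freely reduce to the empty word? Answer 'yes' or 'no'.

Gen 1 (s1^-1): push. Stack: [s1^-1]
Gen 2 (s1^-1): push. Stack: [s1^-1 s1^-1]
Gen 3 (s3^-1): push. Stack: [s1^-1 s1^-1 s3^-1]
Gen 4 (s2^-1): push. Stack: [s1^-1 s1^-1 s3^-1 s2^-1]
Gen 5 (s2^-1): push. Stack: [s1^-1 s1^-1 s3^-1 s2^-1 s2^-1]
Gen 6 (s1^-1): push. Stack: [s1^-1 s1^-1 s3^-1 s2^-1 s2^-1 s1^-1]
Gen 7 (s3): push. Stack: [s1^-1 s1^-1 s3^-1 s2^-1 s2^-1 s1^-1 s3]
Reduced word: s1^-1 s1^-1 s3^-1 s2^-1 s2^-1 s1^-1 s3

Answer: no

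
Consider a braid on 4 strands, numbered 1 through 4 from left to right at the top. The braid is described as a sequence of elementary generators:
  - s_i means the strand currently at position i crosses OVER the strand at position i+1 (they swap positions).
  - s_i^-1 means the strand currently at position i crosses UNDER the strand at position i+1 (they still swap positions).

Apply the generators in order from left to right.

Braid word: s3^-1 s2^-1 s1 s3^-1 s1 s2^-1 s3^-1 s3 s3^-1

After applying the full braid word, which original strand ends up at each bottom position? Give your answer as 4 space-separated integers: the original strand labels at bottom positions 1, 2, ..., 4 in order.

Answer: 1 3 2 4

Derivation:
Gen 1 (s3^-1): strand 3 crosses under strand 4. Perm now: [1 2 4 3]
Gen 2 (s2^-1): strand 2 crosses under strand 4. Perm now: [1 4 2 3]
Gen 3 (s1): strand 1 crosses over strand 4. Perm now: [4 1 2 3]
Gen 4 (s3^-1): strand 2 crosses under strand 3. Perm now: [4 1 3 2]
Gen 5 (s1): strand 4 crosses over strand 1. Perm now: [1 4 3 2]
Gen 6 (s2^-1): strand 4 crosses under strand 3. Perm now: [1 3 4 2]
Gen 7 (s3^-1): strand 4 crosses under strand 2. Perm now: [1 3 2 4]
Gen 8 (s3): strand 2 crosses over strand 4. Perm now: [1 3 4 2]
Gen 9 (s3^-1): strand 4 crosses under strand 2. Perm now: [1 3 2 4]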